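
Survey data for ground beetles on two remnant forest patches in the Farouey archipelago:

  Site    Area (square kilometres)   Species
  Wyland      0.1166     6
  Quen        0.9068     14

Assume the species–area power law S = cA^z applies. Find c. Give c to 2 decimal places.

14.58

z = ln(S₂/S₁) / ln(A₂/A₁) = ln(14/6) / ln(0.9068/0.1166) = 0.8473 / 2.0512 = 0.4131
c = S₁ / A₁^z = 6 / 0.1166^0.4131 = 6 / 0.4116 = 14.58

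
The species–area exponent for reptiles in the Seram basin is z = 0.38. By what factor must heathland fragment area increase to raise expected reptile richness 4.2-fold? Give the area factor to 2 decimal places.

(A₂/A₁)^0.38 = 4.2, so A₂/A₁ = 4.2^(1/0.38) = 4.2^2.632
ln(A₂/A₁) = ln 4.2 / 0.38 = 1.4351 / 0.38 = 3.7765
A₂/A₁ = e^3.7765 ≈ 43.66

43.66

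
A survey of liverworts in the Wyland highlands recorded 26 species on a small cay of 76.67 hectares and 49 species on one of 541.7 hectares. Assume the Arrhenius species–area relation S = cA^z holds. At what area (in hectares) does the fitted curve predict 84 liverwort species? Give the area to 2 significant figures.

z = ln(49/26) / ln(541.7/76.67) = 0.6337 / 1.9552 = 0.3241
c = 26 / 76.67^0.3241 = 26 / 4.082 = 6.37
A = (84/6.37)^(1/0.3241) ⇒ ln A = ln(13.19)/0.3241 = 7.9577
A = e^7.9577 ≈ 2857 hectares

2900 hectares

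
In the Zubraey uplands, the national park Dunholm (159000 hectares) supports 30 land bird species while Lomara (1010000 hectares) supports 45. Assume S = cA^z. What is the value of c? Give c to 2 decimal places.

2.17

z = ln(S₂/S₁) / ln(A₂/A₁) = ln(45/30) / ln(1010000/159000) = 0.4055 / 1.8488 = 0.2193
c = S₁ / A₁^z = 30 / 159000^0.2193 = 30 / 13.83 = 2.17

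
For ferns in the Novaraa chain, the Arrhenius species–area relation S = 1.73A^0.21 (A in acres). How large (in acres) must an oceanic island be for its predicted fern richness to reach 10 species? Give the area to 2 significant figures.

4200 acres

10 = 1.73 × A^0.21  ⇒  A^0.21 = 10/1.73 = 5.78
ln A = ln(5.78) / 0.21 = 1.7545 / 0.21 = 8.3546
A = e^8.3546 ≈ 4250 acres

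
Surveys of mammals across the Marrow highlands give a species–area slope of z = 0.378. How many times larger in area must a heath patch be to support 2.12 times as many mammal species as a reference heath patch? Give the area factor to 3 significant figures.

7.30

(A₂/A₁)^0.378 = 2.12, so A₂/A₁ = 2.12^(1/0.378) = 2.12^2.646
ln(A₂/A₁) = ln 2.12 / 0.378 = 0.7514 / 0.378 = 1.9879
A₂/A₁ = e^1.9879 ≈ 7.3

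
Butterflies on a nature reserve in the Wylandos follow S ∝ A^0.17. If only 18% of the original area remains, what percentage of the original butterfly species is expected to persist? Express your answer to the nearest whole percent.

S_new/S_old = (A_new/A_old)^z = 0.18^0.17
= exp(0.17 × ln 0.18) = exp(0.17 × -1.7148) = exp(-0.2915) ≈ 0.7471

75%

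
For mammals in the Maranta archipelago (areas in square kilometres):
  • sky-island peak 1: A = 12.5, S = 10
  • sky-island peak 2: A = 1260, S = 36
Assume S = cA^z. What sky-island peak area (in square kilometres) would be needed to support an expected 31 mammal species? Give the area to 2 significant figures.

740 square kilometres

z = ln(36/10) / ln(1260/12.5) = 1.2809 / 4.6131 = 0.2777
c = 10 / 12.5^0.2777 = 10 / 2.016 = 4.959
A = (31/4.959)^(1/0.2777) ⇒ ln A = ln(6.251)/0.2777 = 6.6003
A = e^6.6003 ≈ 735.3 square kilometres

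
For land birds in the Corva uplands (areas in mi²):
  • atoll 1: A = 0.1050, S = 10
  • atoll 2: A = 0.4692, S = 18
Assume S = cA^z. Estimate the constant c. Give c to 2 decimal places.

z = ln(S₂/S₁) / ln(A₂/A₁) = ln(18/10) / ln(0.4692/0.105) = 0.5878 / 1.4971 = 0.3926
c = S₁ / A₁^z = 10 / 0.105^0.3926 = 10 / 0.4128 = 24.23

24.23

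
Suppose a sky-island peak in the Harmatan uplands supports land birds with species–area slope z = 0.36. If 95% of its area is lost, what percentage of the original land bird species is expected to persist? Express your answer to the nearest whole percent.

S_new/S_old = (A_new/A_old)^z = 0.05^0.36
= exp(0.36 × ln 0.05) = exp(0.36 × -2.9957) = exp(-1.0785) ≈ 0.3401

34%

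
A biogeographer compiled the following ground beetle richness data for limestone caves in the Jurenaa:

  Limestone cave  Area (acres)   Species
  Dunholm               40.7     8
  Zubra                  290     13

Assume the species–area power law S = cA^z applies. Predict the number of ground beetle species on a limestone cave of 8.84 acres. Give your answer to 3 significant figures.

z = ln(13/8) / ln(290/40.7) = 0.4855 / 1.9637 = 0.2472
c = 8 / 40.7^0.2472 = 8 / 2.5 = 3.2
S₃ = 3.2 × 8.84^0.2472 = 3.2 × 1.714 ≈ 5.484

5.48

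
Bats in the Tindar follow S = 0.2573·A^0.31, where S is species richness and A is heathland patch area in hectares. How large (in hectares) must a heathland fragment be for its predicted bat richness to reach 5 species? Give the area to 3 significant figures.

5 = 0.2573 × A^0.31  ⇒  A^0.31 = 5/0.2573 = 19.43
ln A = ln(19.43) / 0.31 = 2.9670 / 0.31 = 9.5708
A = e^9.5708 ≈ 14340 hectares

14300 hectares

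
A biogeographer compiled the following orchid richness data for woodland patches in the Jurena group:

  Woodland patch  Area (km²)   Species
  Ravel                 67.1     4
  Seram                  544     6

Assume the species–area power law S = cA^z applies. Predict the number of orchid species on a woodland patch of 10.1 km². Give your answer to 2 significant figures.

z = ln(6/4) / ln(544/67.1) = 0.4055 / 2.0928 = 0.1937
c = 4 / 67.1^0.1937 = 4 / 2.259 = 1.771
S₃ = 1.771 × 10.1^0.1937 = 1.771 × 1.565 ≈ 2.772

2.8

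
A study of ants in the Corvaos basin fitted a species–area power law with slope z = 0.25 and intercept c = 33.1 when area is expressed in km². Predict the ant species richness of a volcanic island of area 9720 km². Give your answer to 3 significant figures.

329

S = 33.1 × 9720^0.25
ln S = ln 33.1 + 0.25 × ln 9720 = 3.4995 + 0.25 × 9.1819 = 5.7950
S = e^5.7950 ≈ 328.7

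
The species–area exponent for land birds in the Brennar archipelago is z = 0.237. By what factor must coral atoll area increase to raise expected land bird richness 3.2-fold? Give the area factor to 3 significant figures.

(A₂/A₁)^0.237 = 3.2, so A₂/A₁ = 3.2^(1/0.237) = 3.2^4.219
ln(A₂/A₁) = ln 3.2 / 0.237 = 1.1632 / 0.237 = 4.9078
A₂/A₁ = e^4.9078 ≈ 135.3

135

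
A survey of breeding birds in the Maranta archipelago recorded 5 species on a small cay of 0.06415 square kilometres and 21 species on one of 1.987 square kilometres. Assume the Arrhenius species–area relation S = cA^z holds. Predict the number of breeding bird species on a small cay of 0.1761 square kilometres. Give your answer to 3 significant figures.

7.63

z = ln(21/5) / ln(1.987/0.06415) = 1.4351 / 3.4332 = 0.4180
c = 5 / 0.06415^0.4180 = 5 / 0.3172 = 15.76
S₃ = 15.76 × 0.1761^0.4180 = 15.76 × 0.4839 ≈ 7.626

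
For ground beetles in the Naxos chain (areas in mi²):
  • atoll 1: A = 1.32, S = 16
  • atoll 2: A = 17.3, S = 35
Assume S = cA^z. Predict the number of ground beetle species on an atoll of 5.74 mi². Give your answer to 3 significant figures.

z = ln(35/16) / ln(17.3/1.32) = 0.7828 / 2.5731 = 0.3042
c = 16 / 1.32^0.3042 = 16 / 1.088 = 14.7
S₃ = 14.7 × 5.74^0.3042 = 14.7 × 1.702 ≈ 25.02

25.0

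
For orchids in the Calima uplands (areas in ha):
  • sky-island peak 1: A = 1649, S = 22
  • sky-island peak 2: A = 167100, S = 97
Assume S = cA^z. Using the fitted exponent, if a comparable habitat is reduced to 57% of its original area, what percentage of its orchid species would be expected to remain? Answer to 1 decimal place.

83.5%

z = ln(97/22) / ln(167100/1649) = 1.4837 / 4.6184 = 0.3213
S_new/S_old = (A_new/A_old)^z = 0.57^0.3213 = exp(0.3213 × -0.5621) = 0.8348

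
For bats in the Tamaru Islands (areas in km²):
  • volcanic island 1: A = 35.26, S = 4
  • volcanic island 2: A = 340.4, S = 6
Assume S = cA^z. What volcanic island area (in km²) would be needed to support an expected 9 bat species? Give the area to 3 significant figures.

3290 km²

z = ln(6/4) / ln(340.4/35.26) = 0.4055 / 2.2674 = 0.1788
c = 4 / 35.26^0.1788 = 4 / 1.891 = 2.115
A = (9/2.115)^(1/0.1788) ⇒ ln A = ln(4.255)/0.1788 = 8.0975
A = e^8.0975 ≈ 3286 km²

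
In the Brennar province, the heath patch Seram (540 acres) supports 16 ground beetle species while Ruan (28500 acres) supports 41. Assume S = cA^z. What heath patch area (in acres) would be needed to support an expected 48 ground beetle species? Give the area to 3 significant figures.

z = ln(41/16) / ln(28500/540) = 0.9410 / 3.9661 = 0.2373
c = 16 / 540^0.2373 = 16 / 4.449 = 3.596
A = (48/3.596)^(1/0.2373) ⇒ ln A = ln(13.35)/0.2373 = 10.9220
A = e^10.9220 ≈ 55384 acres

55400 acres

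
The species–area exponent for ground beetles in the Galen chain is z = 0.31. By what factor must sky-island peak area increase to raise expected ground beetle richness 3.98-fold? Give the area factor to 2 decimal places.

(A₂/A₁)^0.31 = 3.98, so A₂/A₁ = 3.98^(1/0.31) = 3.98^3.226
ln(A₂/A₁) = ln 3.98 / 0.31 = 1.3813 / 0.31 = 4.4557
A₂/A₁ = e^4.4557 ≈ 86.12

86.12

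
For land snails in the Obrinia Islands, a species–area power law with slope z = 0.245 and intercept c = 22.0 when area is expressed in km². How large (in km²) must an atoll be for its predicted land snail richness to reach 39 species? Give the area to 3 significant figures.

10.3 km²

39 = 22 × A^0.245  ⇒  A^0.245 = 39/22 = 1.773
ln A = ln(1.773) / 0.245 = 0.5725 / 0.245 = 2.3368
A = e^2.3368 ≈ 10.35 km²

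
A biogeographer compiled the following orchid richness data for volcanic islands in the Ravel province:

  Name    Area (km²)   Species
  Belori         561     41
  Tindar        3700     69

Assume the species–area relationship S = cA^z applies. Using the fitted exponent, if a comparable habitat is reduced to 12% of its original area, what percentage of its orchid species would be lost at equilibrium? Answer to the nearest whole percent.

44%

z = ln(69/41) / ln(3700/561) = 0.5205 / 1.8864 = 0.2759
S_new/S_old = (A_new/A_old)^z = 0.12^0.2759 = exp(0.2759 × -2.1203) = 0.5571
Fraction lost = 1 − 0.5571 = 0.4429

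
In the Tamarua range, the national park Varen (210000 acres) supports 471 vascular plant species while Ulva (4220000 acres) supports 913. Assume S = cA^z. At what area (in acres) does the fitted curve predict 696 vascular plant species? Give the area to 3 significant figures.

z = ln(913/471) / ln(4220000/210000) = 0.6619 / 3.0005 = 0.2206
c = 471 / 210000^0.2206 = 471 / 14.93 = 31.55
A = (696/31.55)^(1/0.2206) ⇒ ln A = ln(22.06)/0.2206 = 14.0251
A = e^14.0251 ≈ 1233139 acres

1230000 acres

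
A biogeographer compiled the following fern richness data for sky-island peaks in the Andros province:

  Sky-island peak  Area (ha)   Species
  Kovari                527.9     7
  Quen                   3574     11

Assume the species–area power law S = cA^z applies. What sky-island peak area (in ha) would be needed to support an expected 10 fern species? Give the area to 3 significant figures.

2390 ha

z = ln(11/7) / ln(3574/527.9) = 0.4520 / 1.9125 = 0.2363
c = 7 / 527.9^0.2363 = 7 / 4.4 = 1.591
A = (10/1.591)^(1/0.2363) ⇒ ln A = ln(6.285)/0.2363 = 7.7781
A = e^7.7781 ≈ 2388 ha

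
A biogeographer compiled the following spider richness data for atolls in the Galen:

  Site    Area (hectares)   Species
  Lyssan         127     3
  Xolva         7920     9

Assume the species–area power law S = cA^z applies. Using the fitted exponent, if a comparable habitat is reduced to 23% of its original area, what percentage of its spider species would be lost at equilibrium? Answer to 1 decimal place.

z = ln(9/3) / ln(7920/127) = 1.0986 / 4.1330 = 0.2658
S_new/S_old = (A_new/A_old)^z = 0.23^0.2658 = exp(0.2658 × -1.4697) = 0.6766
Fraction lost = 1 − 0.6766 = 0.3234

32.3%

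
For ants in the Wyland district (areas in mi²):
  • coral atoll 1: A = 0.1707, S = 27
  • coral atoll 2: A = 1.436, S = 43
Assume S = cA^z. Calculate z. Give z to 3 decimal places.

0.219

Taking logs: ln S = ln c + z ln A, so z = (ln S₂ − ln S₁)/(ln A₂ − ln A₁).
z = ln(43/27) / ln(1.436/0.1707) = ln(1.593) / ln(8.412) = 0.4654 / 2.1297 = 0.2185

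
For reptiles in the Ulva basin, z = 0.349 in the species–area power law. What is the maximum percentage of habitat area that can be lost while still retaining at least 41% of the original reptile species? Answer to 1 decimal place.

Need (A_new/A_old)^0.349 = 0.41, so A_new/A_old = 0.41^(1/0.349) = 0.41^2.865
ln(A_new/A_old) = ln 0.41 / 0.349 = -0.8916 / 0.349 = -2.5547
A_new/A_old = e^-2.5547 ≈ 0.07771
Fraction that can be lost = 1 − 0.07771 = 0.9223

92.2%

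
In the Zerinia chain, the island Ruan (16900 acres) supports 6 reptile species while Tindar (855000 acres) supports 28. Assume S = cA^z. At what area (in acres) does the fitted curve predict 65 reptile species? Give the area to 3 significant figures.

7300000 acres

z = ln(28/6) / ln(855000/16900) = 1.5404 / 3.9238 = 0.3926
c = 6 / 16900^0.3926 = 6 / 45.69 = 0.1313
A = (65/0.1313)^(1/0.3926) ⇒ ln A = ln(495)/0.3926 = 15.8040
A = e^15.8040 ≈ 7304829 acres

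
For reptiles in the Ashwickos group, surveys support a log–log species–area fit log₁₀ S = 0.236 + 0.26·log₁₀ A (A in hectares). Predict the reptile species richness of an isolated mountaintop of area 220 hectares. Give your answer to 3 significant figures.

S = 1.722 × 220^0.26 = 1.722 × 4.065 ≈ 6.999

7.00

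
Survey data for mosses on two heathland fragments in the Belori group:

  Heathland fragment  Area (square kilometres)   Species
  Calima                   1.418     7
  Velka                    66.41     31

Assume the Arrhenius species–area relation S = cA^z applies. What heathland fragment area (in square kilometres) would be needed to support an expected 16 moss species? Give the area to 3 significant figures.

12.0 square kilometres

z = ln(31/7) / ln(66.41/1.418) = 1.4881 / 3.8466 = 0.3869
c = 7 / 1.418^0.3869 = 7 / 1.145 = 6.115
A = (16/6.115)^(1/0.3869) ⇒ ln A = ln(2.616)/0.3869 = 2.4862
A = e^2.4862 ≈ 12.02 square kilometres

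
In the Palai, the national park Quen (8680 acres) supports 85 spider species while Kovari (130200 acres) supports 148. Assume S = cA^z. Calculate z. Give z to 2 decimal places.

0.20

Taking logs: ln S = ln c + z ln A, so z = (ln S₂ − ln S₁)/(ln A₂ − ln A₁).
z = ln(148/85) / ln(130200/8680) = ln(1.741) / ln(15) = 0.5546 / 2.7081 = 0.2048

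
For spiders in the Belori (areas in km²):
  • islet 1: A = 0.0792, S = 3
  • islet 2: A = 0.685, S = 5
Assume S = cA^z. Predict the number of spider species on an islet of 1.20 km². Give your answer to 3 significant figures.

5.71

z = ln(5/3) / ln(0.685/0.0792) = 0.5108 / 2.1574 = 0.2368
c = 3 / 0.0792^0.2368 = 3 / 0.5486 = 5.469
S₃ = 5.469 × 1.2^0.2368 = 5.469 × 1.044 ≈ 5.71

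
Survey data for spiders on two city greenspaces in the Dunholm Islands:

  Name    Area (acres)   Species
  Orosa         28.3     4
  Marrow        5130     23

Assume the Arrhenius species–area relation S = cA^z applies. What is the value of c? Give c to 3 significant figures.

1.30

z = ln(S₂/S₁) / ln(A₂/A₁) = ln(23/4) / ln(5130/28.3) = 1.7492 / 5.2000 = 0.3364
c = S₁ / A₁^z = 4 / 28.3^0.3364 = 4 / 3.079 = 1.299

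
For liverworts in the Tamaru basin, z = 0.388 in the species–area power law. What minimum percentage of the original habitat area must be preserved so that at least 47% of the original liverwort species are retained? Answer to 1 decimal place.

Need (A_new/A_old)^0.388 = 0.47, so A_new/A_old = 0.47^(1/0.388) = 0.47^2.577
ln(A_new/A_old) = ln 0.47 / 0.388 = -0.7550 / 0.388 = -1.9459
A_new/A_old = e^-1.9459 ≈ 0.1429

14.3%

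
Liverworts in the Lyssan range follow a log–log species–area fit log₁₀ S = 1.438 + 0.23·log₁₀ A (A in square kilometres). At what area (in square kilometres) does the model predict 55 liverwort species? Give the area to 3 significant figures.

55 = 27.42 × A^0.23  ⇒  A^0.23 = 55/27.42 = 2.006
ln A = ln(2.006) / 0.23 = 0.6962 / 0.23 = 3.0270
A = e^3.0270 ≈ 20.64 square kilometres

20.6 square kilometres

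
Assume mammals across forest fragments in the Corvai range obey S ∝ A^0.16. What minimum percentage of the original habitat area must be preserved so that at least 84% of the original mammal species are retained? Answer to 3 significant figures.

Need (A_new/A_old)^0.16 = 0.84, so A_new/A_old = 0.84^(1/0.16) = 0.84^6.25
ln(A_new/A_old) = ln 0.84 / 0.16 = -0.1744 / 0.16 = -1.0897
A_new/A_old = e^-1.0897 ≈ 0.3363

33.6%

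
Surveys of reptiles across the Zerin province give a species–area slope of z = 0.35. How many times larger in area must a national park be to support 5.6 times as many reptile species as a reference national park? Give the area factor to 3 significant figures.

(A₂/A₁)^0.35 = 5.6, so A₂/A₁ = 5.6^(1/0.35) = 5.6^2.857
ln(A₂/A₁) = ln 5.6 / 0.35 = 1.7228 / 0.35 = 4.9222
A₂/A₁ = e^4.9222 ≈ 137.3

137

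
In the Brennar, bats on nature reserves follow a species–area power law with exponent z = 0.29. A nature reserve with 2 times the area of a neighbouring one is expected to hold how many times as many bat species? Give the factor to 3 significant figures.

1.22

S₂/S₁ = (A₂/A₁)^z = 2^0.29
ln(S₂/S₁) = 0.29 × ln 2 = 0.29 × 0.6931 = 0.2010
S₂/S₁ = e^0.2010 ≈ 1.223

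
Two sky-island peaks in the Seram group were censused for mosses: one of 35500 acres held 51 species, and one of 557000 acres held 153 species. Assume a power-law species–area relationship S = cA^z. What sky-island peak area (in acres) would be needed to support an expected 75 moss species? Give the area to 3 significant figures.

93300 acres

z = ln(153/51) / ln(557000/35500) = 1.0986 / 2.7530 = 0.3991
c = 51 / 35500^0.3991 = 51 / 65.43 = 0.7794
A = (75/0.7794)^(1/0.3991) ⇒ ln A = ln(96.22)/0.3991 = 11.4437
A = e^11.4437 ≈ 93314 acres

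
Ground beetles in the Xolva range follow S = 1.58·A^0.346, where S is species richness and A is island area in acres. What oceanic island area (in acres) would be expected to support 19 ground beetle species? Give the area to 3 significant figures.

19 = 1.58 × A^0.346  ⇒  A^0.346 = 19/1.58 = 12.03
ln A = ln(12.03) / 0.346 = 2.4870 / 0.346 = 7.1879
A = e^7.1879 ≈ 1323 acres

1320 acres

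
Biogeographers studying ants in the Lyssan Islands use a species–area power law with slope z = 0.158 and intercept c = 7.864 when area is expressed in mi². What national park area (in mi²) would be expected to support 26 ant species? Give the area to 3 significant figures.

26 = 7.864 × A^0.158  ⇒  A^0.158 = 26/7.864 = 3.306
ln A = ln(3.306) / 0.158 = 1.1958 / 0.158 = 7.5684
A = e^7.5684 ≈ 1936 mi²

1940 mi²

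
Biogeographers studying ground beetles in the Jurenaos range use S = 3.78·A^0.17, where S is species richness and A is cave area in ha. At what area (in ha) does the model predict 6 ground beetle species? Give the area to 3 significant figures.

6 = 3.78 × A^0.17  ⇒  A^0.17 = 6/3.78 = 1.587
ln A = ln(1.587) / 0.17 = 0.4620 / 0.17 = 2.7179
A = e^2.7179 ≈ 15.15 ha

15.1 ha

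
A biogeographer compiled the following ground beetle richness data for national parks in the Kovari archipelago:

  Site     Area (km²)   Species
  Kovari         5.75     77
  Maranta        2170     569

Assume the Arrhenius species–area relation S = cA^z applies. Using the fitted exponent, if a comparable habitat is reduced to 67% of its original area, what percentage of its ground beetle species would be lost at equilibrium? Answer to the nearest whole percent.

13%

z = ln(569/77) / ln(2170/5.75) = 2.0001 / 5.9333 = 0.3371
S_new/S_old = (A_new/A_old)^z = 0.67^0.3371 = exp(0.3371 × -0.4005) = 0.8737
Fraction lost = 1 − 0.8737 = 0.1263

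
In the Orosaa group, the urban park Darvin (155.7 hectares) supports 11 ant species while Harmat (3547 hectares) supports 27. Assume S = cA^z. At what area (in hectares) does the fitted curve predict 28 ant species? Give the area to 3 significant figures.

z = ln(27/11) / ln(3547/155.7) = 0.8979 / 3.1259 = 0.2873
c = 11 / 155.7^0.2873 = 11 / 4.263 = 2.58
A = (28/2.58)^(1/0.2873) ⇒ ln A = ln(10.85)/0.2873 = 8.3005
A = e^8.3005 ≈ 4026 hectares

4030 hectares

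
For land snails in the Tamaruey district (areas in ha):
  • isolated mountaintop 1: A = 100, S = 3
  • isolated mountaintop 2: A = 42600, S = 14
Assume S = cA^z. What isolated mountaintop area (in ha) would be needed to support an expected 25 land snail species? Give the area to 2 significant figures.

420000 ha

z = ln(14/3) / ln(42600/100) = 1.5404 / 6.0544 = 0.2544
c = 3 / 100^0.2544 = 3 / 3.227 = 0.9295
A = (25/0.9295)^(1/0.2544) ⇒ ln A = ln(26.9)/0.2544 = 12.9385
A = e^12.9385 ≈ 416017 ha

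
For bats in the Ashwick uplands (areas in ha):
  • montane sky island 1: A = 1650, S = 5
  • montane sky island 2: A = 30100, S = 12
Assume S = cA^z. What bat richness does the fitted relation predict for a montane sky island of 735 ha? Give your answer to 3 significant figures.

3.92

z = ln(12/5) / ln(30100/1650) = 0.8755 / 2.9037 = 0.3015
c = 5 / 1650^0.3015 = 5 / 9.334 = 0.5357
S₃ = 0.5357 × 735^0.3015 = 0.5357 × 7.314 ≈ 3.918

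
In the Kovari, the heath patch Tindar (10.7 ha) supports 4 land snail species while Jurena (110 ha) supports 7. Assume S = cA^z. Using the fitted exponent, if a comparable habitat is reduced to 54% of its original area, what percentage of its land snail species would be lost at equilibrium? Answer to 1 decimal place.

z = ln(7/4) / ln(110/10.7) = 0.5596 / 2.3302 = 0.2402
S_new/S_old = (A_new/A_old)^z = 0.54^0.2402 = exp(0.2402 × -0.6162) = 0.8624
Fraction lost = 1 − 0.8624 = 0.1376

13.8%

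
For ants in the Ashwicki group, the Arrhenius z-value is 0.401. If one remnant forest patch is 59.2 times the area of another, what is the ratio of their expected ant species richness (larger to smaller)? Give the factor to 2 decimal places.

5.14

S₂/S₁ = (A₂/A₁)^z = 59.2^0.401
ln(S₂/S₁) = 0.401 × ln 59.2 = 0.401 × 4.0809 = 1.6364
S₂/S₁ = e^1.6364 ≈ 5.137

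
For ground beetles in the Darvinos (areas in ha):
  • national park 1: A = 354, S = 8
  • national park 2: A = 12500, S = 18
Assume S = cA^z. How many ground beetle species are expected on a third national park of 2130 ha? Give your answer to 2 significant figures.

12

z = ln(18/8) / ln(12500/354) = 0.8109 / 3.5642 = 0.2275
c = 8 / 354^0.2275 = 8 / 3.801 = 2.104
S₃ = 2.104 × 2130^0.2275 = 2.104 × 5.718 ≈ 12.03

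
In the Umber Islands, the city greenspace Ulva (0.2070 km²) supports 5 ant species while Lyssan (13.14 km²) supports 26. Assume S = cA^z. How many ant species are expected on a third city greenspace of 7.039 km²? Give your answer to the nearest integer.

z = ln(26/5) / ln(13.14/0.207) = 1.6487 / 4.1507 = 0.3972
c = 5 / 0.207^0.3972 = 5 / 0.5349 = 9.347
S₃ = 9.347 × 7.039^0.3972 = 9.347 × 2.171 ≈ 20.29

20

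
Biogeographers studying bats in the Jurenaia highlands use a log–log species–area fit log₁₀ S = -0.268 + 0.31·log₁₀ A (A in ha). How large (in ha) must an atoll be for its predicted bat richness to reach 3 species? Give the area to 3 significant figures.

253 ha

3 = 0.5395 × A^0.31  ⇒  A^0.31 = 3/0.5395 = 5.561
ln A = ln(5.561) / 0.31 = 1.7157 / 0.31 = 5.5345
A = e^5.5345 ≈ 253.3 ha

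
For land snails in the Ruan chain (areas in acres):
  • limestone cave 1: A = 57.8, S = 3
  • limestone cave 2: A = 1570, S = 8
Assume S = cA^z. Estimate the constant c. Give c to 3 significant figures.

z = ln(S₂/S₁) / ln(A₂/A₁) = ln(8/3) / ln(1570/57.8) = 0.9808 / 3.3018 = 0.2971
c = S₁ / A₁^z = 3 / 57.8^0.2971 = 3 / 3.337 = 0.8989

0.899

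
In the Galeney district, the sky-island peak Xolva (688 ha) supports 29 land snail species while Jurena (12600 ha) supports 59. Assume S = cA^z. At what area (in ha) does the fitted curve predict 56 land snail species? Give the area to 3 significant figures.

z = ln(59/29) / ln(12600/688) = 0.7102 / 2.9077 = 0.2443
c = 29 / 688^0.2443 = 29 / 4.933 = 5.879
A = (56/5.879)^(1/0.2443) ⇒ ln A = ln(9.526)/0.2443 = 9.2278
A = e^9.2278 ≈ 10176 ha

10200 ha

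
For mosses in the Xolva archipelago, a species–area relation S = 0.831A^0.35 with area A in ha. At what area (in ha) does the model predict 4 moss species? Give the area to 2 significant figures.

89 ha

4 = 0.831 × A^0.35  ⇒  A^0.35 = 4/0.831 = 4.813
ln A = ln(4.813) / 0.35 = 1.5714 / 0.35 = 4.4898
A = e^4.4898 ≈ 89.1 ha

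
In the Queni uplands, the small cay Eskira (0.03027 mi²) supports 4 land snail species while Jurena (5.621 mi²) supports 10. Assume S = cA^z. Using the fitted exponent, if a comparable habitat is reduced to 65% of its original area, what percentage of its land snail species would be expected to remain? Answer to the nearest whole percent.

z = ln(10/4) / ln(5.621/0.03027) = 0.9163 / 5.2241 = 0.1754
S_new/S_old = (A_new/A_old)^z = 0.65^0.1754 = exp(0.1754 × -0.4308) = 0.9272

93%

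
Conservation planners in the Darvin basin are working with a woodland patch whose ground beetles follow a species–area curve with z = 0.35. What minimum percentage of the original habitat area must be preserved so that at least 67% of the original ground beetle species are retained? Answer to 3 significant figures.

31.8%

Need (A_new/A_old)^0.35 = 0.67, so A_new/A_old = 0.67^(1/0.35) = 0.67^2.857
ln(A_new/A_old) = ln 0.67 / 0.35 = -0.4005 / 0.35 = -1.1442
A_new/A_old = e^-1.1442 ≈ 0.3185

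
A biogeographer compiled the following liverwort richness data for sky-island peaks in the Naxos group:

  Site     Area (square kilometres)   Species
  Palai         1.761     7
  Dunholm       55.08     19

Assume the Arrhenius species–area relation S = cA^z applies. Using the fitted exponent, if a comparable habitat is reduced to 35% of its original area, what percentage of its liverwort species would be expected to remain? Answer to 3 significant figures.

z = ln(19/7) / ln(55.08/1.761) = 0.9985 / 3.4429 = 0.2900
S_new/S_old = (A_new/A_old)^z = 0.35^0.2900 = exp(0.2900 × -1.0498) = 0.7375

73.8%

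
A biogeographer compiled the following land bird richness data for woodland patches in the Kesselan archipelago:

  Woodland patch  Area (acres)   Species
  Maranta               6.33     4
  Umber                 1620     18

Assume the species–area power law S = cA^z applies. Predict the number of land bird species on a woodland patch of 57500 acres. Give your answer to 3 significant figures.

z = ln(18/4) / ln(1620/6.33) = 1.5041 / 5.5449 = 0.2713
c = 4 / 6.33^0.2713 = 4 / 1.65 = 2.425
S₃ = 2.425 × 57500^0.2713 = 2.425 × 19.55 ≈ 47.4

47.4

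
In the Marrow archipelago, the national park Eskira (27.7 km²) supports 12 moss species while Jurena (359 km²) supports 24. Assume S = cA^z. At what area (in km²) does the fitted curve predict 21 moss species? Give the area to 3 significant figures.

z = ln(24/12) / ln(359/27.7) = 0.6931 / 2.5619 = 0.2706
c = 12 / 27.7^0.2706 = 12 / 2.456 = 4.885
A = (21/4.885)^(1/0.2706) ⇒ ln A = ln(4.298)/0.2706 = 5.3898
A = e^5.3898 ≈ 219.2 km²

219 km²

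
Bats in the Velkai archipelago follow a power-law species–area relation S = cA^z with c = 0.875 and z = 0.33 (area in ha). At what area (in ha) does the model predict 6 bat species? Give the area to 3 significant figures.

342 ha

6 = 0.875 × A^0.33  ⇒  A^0.33 = 6/0.875 = 6.857
ln A = ln(6.857) / 0.33 = 1.9253 / 0.33 = 5.8342
A = e^5.8342 ≈ 341.8 ha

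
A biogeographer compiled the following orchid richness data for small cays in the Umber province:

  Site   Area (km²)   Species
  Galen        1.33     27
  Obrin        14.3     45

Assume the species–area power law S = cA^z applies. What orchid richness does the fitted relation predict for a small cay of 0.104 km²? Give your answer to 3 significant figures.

z = ln(45/27) / ln(14.3/1.33) = 0.5108 / 2.3751 = 0.2151
c = 27 / 1.33^0.2151 = 27 / 1.063 = 25.39
S₃ = 25.39 × 0.104^0.2151 = 25.39 × 0.6146 ≈ 15.61

15.6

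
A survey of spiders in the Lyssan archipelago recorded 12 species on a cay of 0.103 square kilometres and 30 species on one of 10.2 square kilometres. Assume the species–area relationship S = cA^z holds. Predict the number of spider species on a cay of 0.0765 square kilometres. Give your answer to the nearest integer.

11

z = ln(30/12) / ln(10.2/0.103) = 0.9163 / 4.5954 = 0.1994
c = 12 / 0.103^0.1994 = 12 / 0.6356 = 18.88
S₃ = 18.88 × 0.0765^0.1994 = 18.88 × 0.599 ≈ 11.31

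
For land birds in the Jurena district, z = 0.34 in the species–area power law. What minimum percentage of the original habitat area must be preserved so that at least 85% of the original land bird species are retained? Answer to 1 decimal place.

Need (A_new/A_old)^0.34 = 0.85, so A_new/A_old = 0.85^(1/0.34) = 0.85^2.941
ln(A_new/A_old) = ln 0.85 / 0.34 = -0.1625 / 0.34 = -0.4780
A_new/A_old = e^-0.4780 ≈ 0.62

62.0%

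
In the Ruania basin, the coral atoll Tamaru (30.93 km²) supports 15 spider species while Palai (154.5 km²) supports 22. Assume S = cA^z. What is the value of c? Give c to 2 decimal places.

z = ln(S₂/S₁) / ln(A₂/A₁) = ln(22/15) / ln(154.5/30.93) = 0.3830 / 1.6085 = 0.2381
c = S₁ / A₁^z = 15 / 30.93^0.2381 = 15 / 2.264 = 6.625

6.63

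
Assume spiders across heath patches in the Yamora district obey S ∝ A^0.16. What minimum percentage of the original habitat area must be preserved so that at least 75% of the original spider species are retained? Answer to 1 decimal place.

Need (A_new/A_old)^0.16 = 0.75, so A_new/A_old = 0.75^(1/0.16) = 0.75^6.25
ln(A_new/A_old) = ln 0.75 / 0.16 = -0.2877 / 0.16 = -1.7980
A_new/A_old = e^-1.7980 ≈ 0.1656

16.6%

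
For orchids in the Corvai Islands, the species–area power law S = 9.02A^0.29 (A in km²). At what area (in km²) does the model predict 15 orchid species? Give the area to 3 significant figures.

5.78 km²

15 = 9.02 × A^0.29  ⇒  A^0.29 = 15/9.02 = 1.663
ln A = ln(1.663) / 0.29 = 0.5086 / 0.29 = 1.7538
A = e^1.7538 ≈ 5.777 km²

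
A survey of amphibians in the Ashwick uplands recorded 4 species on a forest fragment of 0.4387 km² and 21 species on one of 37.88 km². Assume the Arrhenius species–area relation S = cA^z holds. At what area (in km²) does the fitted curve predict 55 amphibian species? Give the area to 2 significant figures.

z = ln(21/4) / ln(37.88/0.4387) = 1.6582 / 4.4584 = 0.3719
c = 4 / 0.4387^0.3719 = 4 / 0.7361 = 5.434
A = (55/5.434)^(1/0.3719) ⇒ ln A = ln(10.12)/0.3719 = 6.2231
A = e^6.2231 ≈ 504.2 km²

500 km²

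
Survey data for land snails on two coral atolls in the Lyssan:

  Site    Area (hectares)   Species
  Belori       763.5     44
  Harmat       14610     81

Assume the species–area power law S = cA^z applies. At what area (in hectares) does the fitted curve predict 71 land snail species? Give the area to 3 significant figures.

z = ln(81/44) / ln(14610/763.5) = 0.6103 / 2.9515 = 0.2068
c = 44 / 763.5^0.2068 = 44 / 3.945 = 11.15
A = (71/11.15)^(1/0.2068) ⇒ ln A = ln(6.366)/0.2068 = 8.9522
A = e^8.9522 ≈ 7725 hectares

7720 hectares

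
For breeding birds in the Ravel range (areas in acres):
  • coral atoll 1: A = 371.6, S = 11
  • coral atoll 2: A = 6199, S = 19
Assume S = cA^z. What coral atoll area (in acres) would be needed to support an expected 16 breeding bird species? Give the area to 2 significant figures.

z = ln(19/11) / ln(6199/371.6) = 0.5465 / 2.8143 = 0.1942
c = 11 / 371.6^0.1942 = 11 / 3.156 = 3.486
A = (16/3.486)^(1/0.1942) ⇒ ln A = ln(4.59)/0.1942 = 7.8472
A = e^7.8472 ≈ 2559 acres

2600 acres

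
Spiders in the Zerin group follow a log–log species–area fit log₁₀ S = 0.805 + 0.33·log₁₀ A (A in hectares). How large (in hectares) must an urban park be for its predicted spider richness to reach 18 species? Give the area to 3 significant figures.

23.1 hectares

18 = 6.383 × A^0.33  ⇒  A^0.33 = 18/6.383 = 2.82
ln A = ln(2.82) / 0.33 = 1.0368 / 0.33 = 3.1418
A = e^3.1418 ≈ 23.15 hectares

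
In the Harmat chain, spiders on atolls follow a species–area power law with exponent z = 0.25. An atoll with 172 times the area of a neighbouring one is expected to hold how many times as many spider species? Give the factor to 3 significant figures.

S₂/S₁ = (A₂/A₁)^z = 172^0.25
ln(S₂/S₁) = 0.25 × ln 172 = 0.25 × 5.1475 = 1.2869
S₂/S₁ = e^1.2869 ≈ 3.621

3.62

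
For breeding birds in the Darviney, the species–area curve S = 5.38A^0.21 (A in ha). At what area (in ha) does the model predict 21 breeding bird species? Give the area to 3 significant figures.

655 ha

21 = 5.38 × A^0.21  ⇒  A^0.21 = 21/5.38 = 3.903
ln A = ln(3.903) / 0.21 = 1.3618 / 0.21 = 6.4849
A = e^6.4849 ≈ 655.2 ha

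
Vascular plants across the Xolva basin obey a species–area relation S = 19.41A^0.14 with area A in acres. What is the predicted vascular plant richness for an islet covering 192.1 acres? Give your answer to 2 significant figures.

41

S = 19.41 × 192.1^0.14 = 19.41 × 2.088 ≈ 40.52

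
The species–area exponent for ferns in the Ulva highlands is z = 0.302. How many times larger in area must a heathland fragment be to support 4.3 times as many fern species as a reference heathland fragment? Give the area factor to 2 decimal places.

125.19

(A₂/A₁)^0.302 = 4.3, so A₂/A₁ = 4.3^(1/0.302) = 4.3^3.311
ln(A₂/A₁) = ln 4.3 / 0.302 = 1.4586 / 0.302 = 4.8299
A₂/A₁ = e^4.8299 ≈ 125.2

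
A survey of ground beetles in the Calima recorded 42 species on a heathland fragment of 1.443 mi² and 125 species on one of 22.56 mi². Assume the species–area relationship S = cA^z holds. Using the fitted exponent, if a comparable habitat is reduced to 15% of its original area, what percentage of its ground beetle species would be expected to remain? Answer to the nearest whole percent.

47%

z = ln(125/42) / ln(22.56/1.443) = 1.0906 / 2.7495 = 0.3967
S_new/S_old = (A_new/A_old)^z = 0.15^0.3967 = exp(0.3967 × -1.8971) = 0.4712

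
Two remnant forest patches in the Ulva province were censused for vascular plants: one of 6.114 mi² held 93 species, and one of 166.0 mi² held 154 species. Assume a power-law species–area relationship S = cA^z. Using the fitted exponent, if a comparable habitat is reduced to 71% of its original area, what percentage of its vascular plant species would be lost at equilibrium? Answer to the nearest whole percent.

5%

z = ln(154/93) / ln(166/6.114) = 0.5044 / 3.3014 = 0.1528
S_new/S_old = (A_new/A_old)^z = 0.71^0.1528 = exp(0.1528 × -0.3425) = 0.949
Fraction lost = 1 − 0.949 = 0.05098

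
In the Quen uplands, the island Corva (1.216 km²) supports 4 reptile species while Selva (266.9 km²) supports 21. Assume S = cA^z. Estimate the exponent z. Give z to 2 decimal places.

Taking logs: ln S = ln c + z ln A, so z = (ln S₂ − ln S₁)/(ln A₂ − ln A₁).
z = ln(21/4) / ln(266.9/1.216) = ln(5.25) / ln(219.5) = 1.6582 / 5.3913 = 0.3076

0.31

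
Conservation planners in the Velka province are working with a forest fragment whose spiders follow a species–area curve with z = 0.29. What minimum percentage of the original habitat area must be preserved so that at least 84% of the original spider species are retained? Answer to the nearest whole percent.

55%

Need (A_new/A_old)^0.29 = 0.84, so A_new/A_old = 0.84^(1/0.29) = 0.84^3.448
ln(A_new/A_old) = ln 0.84 / 0.29 = -0.1744 / 0.29 = -0.6012
A_new/A_old = e^-0.6012 ≈ 0.5481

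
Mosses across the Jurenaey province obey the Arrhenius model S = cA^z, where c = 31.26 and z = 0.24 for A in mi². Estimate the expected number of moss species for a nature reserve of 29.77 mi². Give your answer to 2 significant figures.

71

S = 31.26 × 29.77^0.24 = 31.26 × 2.258 ≈ 70.58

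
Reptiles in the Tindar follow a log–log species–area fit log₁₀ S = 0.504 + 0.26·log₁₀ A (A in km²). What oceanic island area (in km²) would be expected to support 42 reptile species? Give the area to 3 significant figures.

20200 km²

42 = 3.192 × A^0.26  ⇒  A^0.26 = 42/3.192 = 13.16
ln A = ln(13.16) / 0.26 = 2.5772 / 0.26 = 9.9122
A = e^9.9122 ≈ 20175 km²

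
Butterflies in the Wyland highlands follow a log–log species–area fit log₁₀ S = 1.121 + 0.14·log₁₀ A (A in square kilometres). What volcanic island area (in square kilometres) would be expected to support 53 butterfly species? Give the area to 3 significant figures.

53 = 13.21 × A^0.14  ⇒  A^0.14 = 53/13.21 = 4.011
ln A = ln(4.011) / 0.14 = 1.3891 / 0.14 = 9.9221
A = e^9.9221 ≈ 20376 square kilometres

20400 square kilometres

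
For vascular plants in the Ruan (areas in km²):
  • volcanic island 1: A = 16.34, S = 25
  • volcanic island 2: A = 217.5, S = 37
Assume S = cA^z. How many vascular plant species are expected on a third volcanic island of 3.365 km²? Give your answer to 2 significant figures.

z = ln(37/25) / ln(217.5/16.34) = 0.3920 / 2.5886 = 0.1515
c = 25 / 16.34^0.1515 = 25 / 1.527 = 16.38
S₃ = 16.38 × 3.365^0.1515 = 16.38 × 1.202 ≈ 19.68

20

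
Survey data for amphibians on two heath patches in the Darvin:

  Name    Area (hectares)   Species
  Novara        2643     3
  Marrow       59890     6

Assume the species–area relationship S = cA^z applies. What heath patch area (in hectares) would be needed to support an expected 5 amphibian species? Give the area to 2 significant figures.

z = ln(6/3) / ln(59890/2643) = 0.6931 / 3.1206 = 0.2221
c = 3 / 2643^0.2221 = 3 / 5.756 = 0.5212
A = (5/0.5212)^(1/0.2221) ⇒ ln A = ln(9.593)/0.2221 = 10.1794
A = e^10.1794 ≈ 26356 hectares

26000 hectares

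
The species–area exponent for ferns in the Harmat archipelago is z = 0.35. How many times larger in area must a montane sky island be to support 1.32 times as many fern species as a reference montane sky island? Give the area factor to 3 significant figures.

2.21

(A₂/A₁)^0.35 = 1.32, so A₂/A₁ = 1.32^(1/0.35) = 1.32^2.857
ln(A₂/A₁) = ln 1.32 / 0.35 = 0.2776 / 0.35 = 0.7932
A₂/A₁ = e^0.7932 ≈ 2.211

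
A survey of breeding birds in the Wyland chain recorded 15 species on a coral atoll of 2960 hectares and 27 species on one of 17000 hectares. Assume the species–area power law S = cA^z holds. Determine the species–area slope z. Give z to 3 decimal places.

0.336

Taking logs: ln S = ln c + z ln A, so z = (ln S₂ − ln S₁)/(ln A₂ − ln A₁).
z = ln(27/15) / ln(17000/2960) = ln(1.8) / ln(5.743) = 0.5878 / 1.7480 = 0.3363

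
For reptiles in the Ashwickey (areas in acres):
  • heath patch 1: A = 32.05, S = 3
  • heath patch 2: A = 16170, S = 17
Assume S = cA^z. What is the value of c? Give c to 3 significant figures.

1.14

z = ln(S₂/S₁) / ln(A₂/A₁) = ln(17/3) / ln(16170/32.05) = 1.7346 / 6.2236 = 0.2787
c = S₁ / A₁^z = 3 / 32.05^0.2787 = 3 / 2.628 = 1.141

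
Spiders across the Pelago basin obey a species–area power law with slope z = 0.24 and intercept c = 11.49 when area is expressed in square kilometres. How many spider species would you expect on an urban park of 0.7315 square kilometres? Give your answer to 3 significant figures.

S = 11.49 × 0.7315^0.24 = 11.49 × 0.9277 ≈ 10.66

10.7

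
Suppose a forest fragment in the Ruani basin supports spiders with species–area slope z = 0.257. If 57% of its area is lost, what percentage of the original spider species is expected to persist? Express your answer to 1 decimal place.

80.5%

S_new/S_old = (A_new/A_old)^z = 0.43^0.257
= exp(0.257 × ln 0.43) = exp(0.257 × -0.8440) = exp(-0.2169) ≈ 0.805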